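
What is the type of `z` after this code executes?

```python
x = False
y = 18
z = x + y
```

bool + int = int (bool is subclass of int)

int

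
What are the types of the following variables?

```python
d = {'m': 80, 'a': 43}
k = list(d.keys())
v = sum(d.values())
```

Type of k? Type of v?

list() converts to list; sum of ints is int

list, int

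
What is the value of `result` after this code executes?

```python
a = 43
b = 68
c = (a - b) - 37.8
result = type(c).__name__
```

a is int; b is int; c is float; result = 'float'

'float'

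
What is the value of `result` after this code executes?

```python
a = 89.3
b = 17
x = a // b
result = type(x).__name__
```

a is float; b is int; x is float; result = 'float'

'float'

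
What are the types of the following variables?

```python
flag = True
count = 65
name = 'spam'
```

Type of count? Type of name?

count is assigned a bare integer (no decimal point), so it is an int; name is assigned a quoted string literal, so it is a str

int, str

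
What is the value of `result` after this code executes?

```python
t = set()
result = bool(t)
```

t = set(); result = False

False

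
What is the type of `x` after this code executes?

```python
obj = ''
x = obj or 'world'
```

'or' returns first truthy value (str)

str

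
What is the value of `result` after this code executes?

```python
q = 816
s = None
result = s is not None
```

q = 816; s = None; result = False

False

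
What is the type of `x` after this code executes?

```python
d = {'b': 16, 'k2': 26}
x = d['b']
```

Accessing dict[str, int] with str key returns int

int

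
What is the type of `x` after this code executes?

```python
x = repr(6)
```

repr() returns str

str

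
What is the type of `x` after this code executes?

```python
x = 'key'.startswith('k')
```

str.startswith() returns bool

bool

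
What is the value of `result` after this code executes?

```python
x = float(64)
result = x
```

x = 64.0; result = 64.0

64.0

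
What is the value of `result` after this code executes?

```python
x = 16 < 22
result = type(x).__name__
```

x is bool; result = 'bool'

'bool'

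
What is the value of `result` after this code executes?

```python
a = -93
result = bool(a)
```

a = -93; result = True

True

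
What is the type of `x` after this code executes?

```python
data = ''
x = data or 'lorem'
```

'or' returns first truthy value (str)

str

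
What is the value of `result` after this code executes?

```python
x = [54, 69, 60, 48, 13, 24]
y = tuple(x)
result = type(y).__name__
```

x is list; y is tuple; result = 'tuple'

'tuple'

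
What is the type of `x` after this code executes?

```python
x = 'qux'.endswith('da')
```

str.endswith() returns bool

bool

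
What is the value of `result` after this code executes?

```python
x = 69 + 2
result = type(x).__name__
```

x is int; result = 'int'

'int'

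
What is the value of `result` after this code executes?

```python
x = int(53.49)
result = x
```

x = 53; result = 53

53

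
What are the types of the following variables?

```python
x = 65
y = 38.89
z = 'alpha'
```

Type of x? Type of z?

x is assigned a bare integer (no decimal point), so it is an int; z is assigned a quoted string literal, so it is a str

int, str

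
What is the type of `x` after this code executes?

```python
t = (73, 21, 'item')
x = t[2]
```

Index 2 of tuple is a str literal

str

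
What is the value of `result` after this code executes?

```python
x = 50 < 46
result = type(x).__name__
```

x is bool; result = 'bool'

'bool'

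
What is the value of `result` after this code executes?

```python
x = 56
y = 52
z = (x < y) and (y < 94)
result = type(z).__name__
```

x is int; y is int; z is bool; result = 'bool'

'bool'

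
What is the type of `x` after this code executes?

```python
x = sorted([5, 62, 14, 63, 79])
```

sorted() always returns list

list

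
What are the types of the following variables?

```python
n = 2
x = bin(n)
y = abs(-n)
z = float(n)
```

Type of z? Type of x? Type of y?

float() returns float; bin() returns str; abs() of int returns int

float, str, int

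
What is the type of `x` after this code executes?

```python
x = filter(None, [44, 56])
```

filter() returns a filter object

filter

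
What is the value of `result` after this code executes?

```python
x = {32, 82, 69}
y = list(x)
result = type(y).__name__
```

x is set; y is list; result = 'list'

'list'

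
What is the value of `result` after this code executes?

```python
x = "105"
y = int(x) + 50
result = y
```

x = '105'; y = 155; result = 155

155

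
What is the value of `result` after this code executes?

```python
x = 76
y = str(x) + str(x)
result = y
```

x = 76; y = '7676'; result = '7676'

'7676'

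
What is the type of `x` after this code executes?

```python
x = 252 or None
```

'or' returns first truthy value

int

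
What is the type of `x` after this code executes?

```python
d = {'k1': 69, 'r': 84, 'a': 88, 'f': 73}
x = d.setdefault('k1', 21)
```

dict.setdefault() returns the (existing or default) value

int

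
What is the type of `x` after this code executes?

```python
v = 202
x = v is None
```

'is' comparison returns bool

bool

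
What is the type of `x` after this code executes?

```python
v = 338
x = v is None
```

'is' comparison returns bool

bool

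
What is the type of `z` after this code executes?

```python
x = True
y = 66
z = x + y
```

bool + int = int (bool is subclass of int)

int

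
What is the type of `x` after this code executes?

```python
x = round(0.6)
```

round() with no decimal places returns int

int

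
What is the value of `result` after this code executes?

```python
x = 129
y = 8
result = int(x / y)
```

x = 129; y = 8; result = 16

16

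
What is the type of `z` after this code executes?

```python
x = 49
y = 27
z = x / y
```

int / int = float

float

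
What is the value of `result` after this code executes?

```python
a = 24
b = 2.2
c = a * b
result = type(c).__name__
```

a is int; b is float; c is float; result = 'float'

'float'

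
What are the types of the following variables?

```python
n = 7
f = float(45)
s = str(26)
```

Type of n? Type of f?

n is assigned a bare integer (no decimal point), so it is an int; f is assigned the result of calling float(), which returns a float

int, float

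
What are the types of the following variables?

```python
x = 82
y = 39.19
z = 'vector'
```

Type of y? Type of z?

y is assigned a number with a decimal point, so it is a float; z is assigned a quoted string literal, so it is a str

float, str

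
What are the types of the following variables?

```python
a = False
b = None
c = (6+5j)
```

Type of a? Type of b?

a is assigned the constant False, which has type bool; b is assigned None, whose type is NoneType

bool, NoneType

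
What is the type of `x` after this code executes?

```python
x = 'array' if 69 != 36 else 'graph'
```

Both branches of conditional are str

str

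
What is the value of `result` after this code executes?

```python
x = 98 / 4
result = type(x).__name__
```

x is float; result = 'float'

'float'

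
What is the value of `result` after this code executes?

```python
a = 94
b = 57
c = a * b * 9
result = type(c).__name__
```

a is int; b is int; c is int; result = 'int'

'int'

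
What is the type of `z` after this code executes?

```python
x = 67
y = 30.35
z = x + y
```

int + float = float

float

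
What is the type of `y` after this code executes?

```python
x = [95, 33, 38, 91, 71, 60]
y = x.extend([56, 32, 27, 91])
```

list.extend() returns None

NoneType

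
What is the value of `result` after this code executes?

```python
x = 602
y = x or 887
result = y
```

x = 602; y = 602; result = 602

602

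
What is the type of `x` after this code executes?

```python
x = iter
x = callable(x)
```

callable() returns bool

bool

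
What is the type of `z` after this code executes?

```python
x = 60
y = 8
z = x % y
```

int % int = int

int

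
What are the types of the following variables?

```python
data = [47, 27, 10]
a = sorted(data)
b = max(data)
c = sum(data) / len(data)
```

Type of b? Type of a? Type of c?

max of ints returns int; sorted() returns list; int / int = float

int, list, float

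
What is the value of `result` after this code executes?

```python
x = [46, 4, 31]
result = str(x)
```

x = [46, 4, 31]; result = '[46, 4, 31]'

'[46, 4, 31]'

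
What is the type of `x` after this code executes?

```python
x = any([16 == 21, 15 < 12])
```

any() returns bool

bool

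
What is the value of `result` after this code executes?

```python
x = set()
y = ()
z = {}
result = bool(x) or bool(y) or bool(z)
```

x = set(); y = (); z = {}; result = False

False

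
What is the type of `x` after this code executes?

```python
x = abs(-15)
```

abs() of int returns int

int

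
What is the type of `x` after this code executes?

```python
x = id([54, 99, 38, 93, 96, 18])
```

id() returns int

int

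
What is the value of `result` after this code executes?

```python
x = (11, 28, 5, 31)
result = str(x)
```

x = (11, 28, 5, 31); result = '(11, 28, 5, 31)'

'(11, 28, 5, 31)'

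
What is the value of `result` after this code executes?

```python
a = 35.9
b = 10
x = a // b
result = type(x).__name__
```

a is float; b is int; x is float; result = 'float'

'float'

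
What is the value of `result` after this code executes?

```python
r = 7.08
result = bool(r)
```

r = 7.08; result = True

True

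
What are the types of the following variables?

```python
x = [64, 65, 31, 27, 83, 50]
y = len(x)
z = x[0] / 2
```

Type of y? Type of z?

len() returns int; int / int = float

int, float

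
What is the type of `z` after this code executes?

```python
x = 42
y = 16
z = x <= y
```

Comparison returns bool

bool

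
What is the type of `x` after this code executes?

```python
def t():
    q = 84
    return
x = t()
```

Bare return returns None

NoneType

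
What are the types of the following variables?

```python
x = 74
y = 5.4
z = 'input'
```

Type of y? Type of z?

y is assigned a number with a decimal point, so it is a float; z is assigned a quoted string literal, so it is a str

float, str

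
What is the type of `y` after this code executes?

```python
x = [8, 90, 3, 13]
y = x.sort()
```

list.sort() returns None (mutates in place)

NoneType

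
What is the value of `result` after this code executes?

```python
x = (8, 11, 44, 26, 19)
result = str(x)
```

x = (8, 11, 44, 26, 19); result = '(8, 11, 44, 26, 19)'

'(8, 11, 44, 26, 19)'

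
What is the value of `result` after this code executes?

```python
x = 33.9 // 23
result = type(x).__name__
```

x is float; result = 'float'

'float'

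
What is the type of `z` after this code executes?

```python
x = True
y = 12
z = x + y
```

bool + int = int (bool is subclass of int)

int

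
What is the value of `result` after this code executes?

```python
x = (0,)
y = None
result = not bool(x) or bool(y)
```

x = (0,); y = None; result = False

False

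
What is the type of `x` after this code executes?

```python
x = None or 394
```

'or' with None returns the other truthy value

int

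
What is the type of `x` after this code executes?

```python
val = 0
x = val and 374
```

'and' returns first falsy value (0 is int)

int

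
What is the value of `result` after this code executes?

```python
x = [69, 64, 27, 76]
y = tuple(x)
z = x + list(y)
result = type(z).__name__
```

x is list; y is tuple; z is list; result = 'list'

'list'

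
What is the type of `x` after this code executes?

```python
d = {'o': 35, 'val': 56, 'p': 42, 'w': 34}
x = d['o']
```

Accessing dict[str, int] with str key returns int

int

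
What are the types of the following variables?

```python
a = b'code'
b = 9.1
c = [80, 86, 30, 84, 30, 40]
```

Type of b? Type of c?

b is assigned a number with a decimal point, so it is a float; c is assigned a list literal (square brackets)

float, list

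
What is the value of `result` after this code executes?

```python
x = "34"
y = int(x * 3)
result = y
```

x = '34'; y = 343434; result = 343434

343434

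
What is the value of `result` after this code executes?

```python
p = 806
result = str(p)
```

p = 806; result = '806'

'806'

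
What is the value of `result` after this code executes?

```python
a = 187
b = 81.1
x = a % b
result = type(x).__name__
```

a is int; b is float; x is float; result = 'float'

'float'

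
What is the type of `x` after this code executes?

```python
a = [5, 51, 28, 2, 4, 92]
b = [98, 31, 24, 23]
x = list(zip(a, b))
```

list(zip()) returns a list of tuples

list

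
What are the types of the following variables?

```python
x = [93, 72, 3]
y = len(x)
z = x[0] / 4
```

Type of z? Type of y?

int / int = float; len() returns int

float, int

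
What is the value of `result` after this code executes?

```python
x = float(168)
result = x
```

x = 168.0; result = 168.0

168.0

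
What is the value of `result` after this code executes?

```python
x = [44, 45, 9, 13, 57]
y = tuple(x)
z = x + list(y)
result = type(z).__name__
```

x is list; y is tuple; z is list; result = 'list'

'list'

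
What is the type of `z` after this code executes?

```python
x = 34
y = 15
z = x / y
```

int / int = float

float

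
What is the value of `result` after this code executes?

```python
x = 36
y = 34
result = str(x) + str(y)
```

x = 36; y = 34; result = '3634'

'3634'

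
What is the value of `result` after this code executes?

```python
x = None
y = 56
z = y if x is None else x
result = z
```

x = None; y = 56; z = 56; result = 56

56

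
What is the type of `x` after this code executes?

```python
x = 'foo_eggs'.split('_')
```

str.split() returns list

list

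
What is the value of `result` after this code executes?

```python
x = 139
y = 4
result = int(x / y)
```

x = 139; y = 4; result = 34

34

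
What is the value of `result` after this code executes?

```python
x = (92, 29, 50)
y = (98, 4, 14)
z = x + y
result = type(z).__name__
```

x is tuple; y is tuple; z is tuple; result = 'tuple'

'tuple'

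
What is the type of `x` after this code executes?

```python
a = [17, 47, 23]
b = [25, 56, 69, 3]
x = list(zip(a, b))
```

list(zip()) returns a list of tuples

list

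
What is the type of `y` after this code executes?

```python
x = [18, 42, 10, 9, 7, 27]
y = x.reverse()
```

list.reverse() returns None

NoneType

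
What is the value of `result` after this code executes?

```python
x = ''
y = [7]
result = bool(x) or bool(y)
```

x = ''; y = [7]; result = True

True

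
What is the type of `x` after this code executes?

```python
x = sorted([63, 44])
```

sorted() always returns list

list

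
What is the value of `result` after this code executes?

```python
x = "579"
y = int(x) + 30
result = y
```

x = '579'; y = 609; result = 609

609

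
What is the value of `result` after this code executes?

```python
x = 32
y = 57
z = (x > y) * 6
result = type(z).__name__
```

x is int; y is int; z is int; result = 'int'

'int'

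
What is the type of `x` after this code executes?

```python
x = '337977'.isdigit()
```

str.isdigit() returns bool

bool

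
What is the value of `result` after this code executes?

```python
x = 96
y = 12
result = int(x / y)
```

x = 96; y = 12; result = 8

8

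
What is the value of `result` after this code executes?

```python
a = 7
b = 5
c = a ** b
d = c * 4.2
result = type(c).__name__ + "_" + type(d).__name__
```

a is int; b is int; c is int; d is float; result = 'int_float'

'int_float'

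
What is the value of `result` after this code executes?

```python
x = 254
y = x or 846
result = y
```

x = 254; y = 254; result = 254

254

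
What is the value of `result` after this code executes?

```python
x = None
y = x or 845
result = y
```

x = None; y = 845; result = 845

845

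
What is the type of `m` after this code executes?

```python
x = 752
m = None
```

None has type NoneType

NoneType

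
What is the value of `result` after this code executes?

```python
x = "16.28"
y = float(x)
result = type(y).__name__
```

x is str; y is float; result = 'float'

'float'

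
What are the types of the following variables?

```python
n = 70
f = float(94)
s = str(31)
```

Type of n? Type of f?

n is assigned a bare integer (no decimal point), so it is an int; f is assigned the result of calling float(), which returns a float

int, float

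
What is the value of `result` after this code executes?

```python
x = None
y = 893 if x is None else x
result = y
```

x = None; y = 893; result = 893

893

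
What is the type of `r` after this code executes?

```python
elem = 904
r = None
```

None has type NoneType

NoneType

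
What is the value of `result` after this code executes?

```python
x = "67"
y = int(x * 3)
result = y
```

x = '67'; y = 676767; result = 676767

676767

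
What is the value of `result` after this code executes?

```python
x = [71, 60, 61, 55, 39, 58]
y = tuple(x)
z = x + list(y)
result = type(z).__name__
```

x is list; y is tuple; z is list; result = 'list'

'list'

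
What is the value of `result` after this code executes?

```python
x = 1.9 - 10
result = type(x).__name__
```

x is float; result = 'float'

'float'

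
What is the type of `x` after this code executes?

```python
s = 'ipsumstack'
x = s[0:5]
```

Slicing a str returns str

str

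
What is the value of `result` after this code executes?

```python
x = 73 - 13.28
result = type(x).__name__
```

x is float; result = 'float'

'float'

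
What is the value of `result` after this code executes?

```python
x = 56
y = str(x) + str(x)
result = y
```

x = 56; y = '5656'; result = '5656'

'5656'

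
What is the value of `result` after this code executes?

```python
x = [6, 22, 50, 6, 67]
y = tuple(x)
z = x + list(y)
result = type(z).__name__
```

x is list; y is tuple; z is list; result = 'list'

'list'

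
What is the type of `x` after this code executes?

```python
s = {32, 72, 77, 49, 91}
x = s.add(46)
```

set.add() returns None (mutates in place)

NoneType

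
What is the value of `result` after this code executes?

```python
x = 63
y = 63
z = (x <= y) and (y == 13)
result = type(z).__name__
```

x is int; y is int; z is bool; result = 'bool'

'bool'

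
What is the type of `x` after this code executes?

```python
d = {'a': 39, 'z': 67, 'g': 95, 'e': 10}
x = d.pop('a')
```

dict.pop() returns the value

int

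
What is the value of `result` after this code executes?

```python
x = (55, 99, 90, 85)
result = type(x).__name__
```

x is tuple; result = 'tuple'

'tuple'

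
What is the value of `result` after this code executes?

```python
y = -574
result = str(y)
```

y = -574; result = '-574'

'-574'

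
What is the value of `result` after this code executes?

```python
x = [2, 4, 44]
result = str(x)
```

x = [2, 4, 44]; result = '[2, 4, 44]'

'[2, 4, 44]'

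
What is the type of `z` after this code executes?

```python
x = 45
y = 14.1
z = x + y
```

int + float = float

float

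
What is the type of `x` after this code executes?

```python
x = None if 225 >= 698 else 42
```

225 >= 698 is False, so the else branch is taken

int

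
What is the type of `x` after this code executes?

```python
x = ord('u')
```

ord() returns int (code point)

int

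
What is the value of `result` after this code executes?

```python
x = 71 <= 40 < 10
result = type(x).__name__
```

x is bool; result = 'bool'

'bool'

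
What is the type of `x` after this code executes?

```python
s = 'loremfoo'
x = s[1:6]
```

Slicing a str returns str

str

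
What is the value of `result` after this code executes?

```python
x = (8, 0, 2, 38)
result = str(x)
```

x = (8, 0, 2, 38); result = '(8, 0, 2, 38)'

'(8, 0, 2, 38)'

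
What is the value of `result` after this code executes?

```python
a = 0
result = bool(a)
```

a = 0; result = False

False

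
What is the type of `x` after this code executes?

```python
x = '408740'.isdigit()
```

str.isdigit() returns bool

bool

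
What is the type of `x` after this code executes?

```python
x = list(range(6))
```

list(range()) returns list

list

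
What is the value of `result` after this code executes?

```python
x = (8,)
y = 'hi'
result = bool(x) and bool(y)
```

x = (8,); y = 'hi'; result = True

True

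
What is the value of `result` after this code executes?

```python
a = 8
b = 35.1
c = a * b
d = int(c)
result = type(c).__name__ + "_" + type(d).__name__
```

a is int; b is float; c is float; d is int; result = 'float_int'

'float_int'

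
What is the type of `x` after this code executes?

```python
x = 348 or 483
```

'or' returns first truthy value (int)

int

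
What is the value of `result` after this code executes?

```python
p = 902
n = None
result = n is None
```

p = 902; n = None; result = True

True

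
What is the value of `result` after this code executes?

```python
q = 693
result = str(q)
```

q = 693; result = '693'

'693'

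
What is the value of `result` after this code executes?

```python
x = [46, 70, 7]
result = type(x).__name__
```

x is list; result = 'list'

'list'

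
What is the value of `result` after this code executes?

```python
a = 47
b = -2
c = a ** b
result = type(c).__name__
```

a is int; b is int; c is float; result = 'float'

'float'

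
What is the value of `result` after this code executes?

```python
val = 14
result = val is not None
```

val = 14; result = True

True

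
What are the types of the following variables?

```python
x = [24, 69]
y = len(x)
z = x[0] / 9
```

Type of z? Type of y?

int / int = float; len() returns int

float, int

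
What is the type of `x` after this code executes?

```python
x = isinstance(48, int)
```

isinstance() returns bool

bool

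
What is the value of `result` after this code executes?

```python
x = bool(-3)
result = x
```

x = True; result = True

True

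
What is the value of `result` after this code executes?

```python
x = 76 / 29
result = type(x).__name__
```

x is float; result = 'float'

'float'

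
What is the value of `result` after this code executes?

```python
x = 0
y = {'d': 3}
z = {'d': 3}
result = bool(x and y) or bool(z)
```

x = 0; y = {'d': 3}; z = {'d': 3}; result = True

True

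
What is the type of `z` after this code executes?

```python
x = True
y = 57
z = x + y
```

bool + int = int (bool is subclass of int)

int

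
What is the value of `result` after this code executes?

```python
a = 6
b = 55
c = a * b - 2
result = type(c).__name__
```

a is int; b is int; c is int; result = 'int'

'int'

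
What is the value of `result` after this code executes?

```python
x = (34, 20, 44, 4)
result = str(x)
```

x = (34, 20, 44, 4); result = '(34, 20, 44, 4)'

'(34, 20, 44, 4)'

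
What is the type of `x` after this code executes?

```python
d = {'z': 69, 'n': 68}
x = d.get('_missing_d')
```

dict.get() returns None when key not found

NoneType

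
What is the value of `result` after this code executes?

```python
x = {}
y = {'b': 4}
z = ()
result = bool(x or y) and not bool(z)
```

x = {}; y = {'b': 4}; z = (); result = True

True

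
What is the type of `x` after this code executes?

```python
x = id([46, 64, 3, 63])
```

id() returns int

int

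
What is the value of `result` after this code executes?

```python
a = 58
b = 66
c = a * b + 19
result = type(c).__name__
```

a is int; b is int; c is int; result = 'int'

'int'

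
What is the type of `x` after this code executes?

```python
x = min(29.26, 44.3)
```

min() of floats returns float

float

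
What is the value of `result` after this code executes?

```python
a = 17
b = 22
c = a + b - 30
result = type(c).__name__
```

a is int; b is int; c is int; result = 'int'

'int'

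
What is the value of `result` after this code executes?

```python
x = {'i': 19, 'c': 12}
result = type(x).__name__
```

x is dict; result = 'dict'

'dict'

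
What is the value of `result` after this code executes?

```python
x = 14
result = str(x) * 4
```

x = 14; result = '14141414'

'14141414'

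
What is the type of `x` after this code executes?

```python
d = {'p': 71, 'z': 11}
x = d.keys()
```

.keys() returns dict_keys view

dict_keys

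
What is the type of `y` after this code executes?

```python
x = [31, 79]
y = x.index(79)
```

list.index() returns int

int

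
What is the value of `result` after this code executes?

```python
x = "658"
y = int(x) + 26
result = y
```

x = '658'; y = 684; result = 684

684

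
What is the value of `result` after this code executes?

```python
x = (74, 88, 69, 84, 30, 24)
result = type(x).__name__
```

x is tuple; result = 'tuple'

'tuple'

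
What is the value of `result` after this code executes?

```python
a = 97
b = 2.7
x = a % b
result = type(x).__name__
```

a is int; b is float; x is float; result = 'float'

'float'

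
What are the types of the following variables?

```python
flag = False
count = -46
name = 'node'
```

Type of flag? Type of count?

flag is assigned the constant False, which has type bool; count is assigned a bare integer (no decimal point), so it is an int

bool, int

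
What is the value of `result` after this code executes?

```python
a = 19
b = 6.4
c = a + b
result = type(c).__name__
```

a is int; b is float; c is float; result = 'float'

'float'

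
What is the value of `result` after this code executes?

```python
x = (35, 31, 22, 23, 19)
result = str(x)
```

x = (35, 31, 22, 23, 19); result = '(35, 31, 22, 23, 19)'

'(35, 31, 22, 23, 19)'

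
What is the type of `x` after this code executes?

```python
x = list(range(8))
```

list(range()) returns list

list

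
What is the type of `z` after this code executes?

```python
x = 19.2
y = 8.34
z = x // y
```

float // float = float

float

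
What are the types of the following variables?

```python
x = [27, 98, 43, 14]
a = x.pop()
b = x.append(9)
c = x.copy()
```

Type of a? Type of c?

pop() returns element; copy() returns list

int, list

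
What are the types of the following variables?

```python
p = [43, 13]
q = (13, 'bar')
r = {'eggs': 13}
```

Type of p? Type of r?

p is assigned a list literal (square brackets); r is assigned a dict literal ({key: value})

list, dict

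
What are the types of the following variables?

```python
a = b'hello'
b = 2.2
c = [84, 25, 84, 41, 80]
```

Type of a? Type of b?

a is assigned a bytes literal (b'...' prefix); b is assigned a number with a decimal point, so it is a float

bytes, float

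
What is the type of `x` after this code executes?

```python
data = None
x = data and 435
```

'and' returns first falsy value (None)

NoneType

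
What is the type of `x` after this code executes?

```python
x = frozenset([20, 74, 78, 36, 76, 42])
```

frozenset() returns frozenset

frozenset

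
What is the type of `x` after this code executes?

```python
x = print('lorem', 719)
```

print() returns None

NoneType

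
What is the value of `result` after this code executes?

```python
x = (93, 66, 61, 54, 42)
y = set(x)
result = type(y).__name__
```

x is tuple; y is set; result = 'set'

'set'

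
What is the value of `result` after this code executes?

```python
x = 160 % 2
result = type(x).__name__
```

x is int; result = 'int'

'int'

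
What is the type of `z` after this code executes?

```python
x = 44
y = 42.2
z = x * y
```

int * float = float

float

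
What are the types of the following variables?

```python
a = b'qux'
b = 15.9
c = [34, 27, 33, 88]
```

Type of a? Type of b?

a is assigned a bytes literal (b'...' prefix); b is assigned a number with a decimal point, so it is a float

bytes, float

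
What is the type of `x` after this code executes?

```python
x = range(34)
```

range() returns a range object

range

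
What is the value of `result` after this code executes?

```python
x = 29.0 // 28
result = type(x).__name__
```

x is float; result = 'float'

'float'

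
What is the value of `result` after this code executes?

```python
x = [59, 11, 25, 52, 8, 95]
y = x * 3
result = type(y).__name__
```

x is list; y is list; result = 'list'

'list'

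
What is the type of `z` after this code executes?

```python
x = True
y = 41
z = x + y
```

bool + int = int (bool is subclass of int)

int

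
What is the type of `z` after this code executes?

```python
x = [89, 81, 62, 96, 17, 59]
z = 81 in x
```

'in' operator returns bool

bool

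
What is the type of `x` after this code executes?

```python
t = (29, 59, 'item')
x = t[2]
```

Index 2 of tuple is a str literal

str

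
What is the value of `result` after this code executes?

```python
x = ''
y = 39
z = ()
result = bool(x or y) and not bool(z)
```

x = ''; y = 39; z = (); result = True

True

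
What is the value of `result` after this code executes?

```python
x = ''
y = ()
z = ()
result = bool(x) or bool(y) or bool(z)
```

x = ''; y = (); z = (); result = False

False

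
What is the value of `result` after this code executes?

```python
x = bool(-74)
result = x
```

x = True; result = True

True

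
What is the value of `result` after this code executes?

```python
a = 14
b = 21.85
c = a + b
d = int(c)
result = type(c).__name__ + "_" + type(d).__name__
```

a is int; b is float; c is float; d is int; result = 'float_int'

'float_int'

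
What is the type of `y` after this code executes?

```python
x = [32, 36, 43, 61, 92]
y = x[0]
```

Indexing list[int] returns int

int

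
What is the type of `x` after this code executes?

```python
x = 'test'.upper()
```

str.upper() returns str

str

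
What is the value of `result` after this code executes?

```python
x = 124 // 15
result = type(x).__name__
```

x is int; result = 'int'

'int'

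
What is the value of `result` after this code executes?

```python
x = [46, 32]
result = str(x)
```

x = [46, 32]; result = '[46, 32]'

'[46, 32]'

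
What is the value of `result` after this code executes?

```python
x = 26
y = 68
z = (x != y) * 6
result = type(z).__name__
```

x is int; y is int; z is int; result = 'int'

'int'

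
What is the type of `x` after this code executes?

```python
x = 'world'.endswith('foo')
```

str.endswith() returns bool

bool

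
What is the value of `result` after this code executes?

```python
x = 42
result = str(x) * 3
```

x = 42; result = '424242'

'424242'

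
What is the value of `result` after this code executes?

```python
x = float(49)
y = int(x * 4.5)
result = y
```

x = 49.0; y = 220; result = 220

220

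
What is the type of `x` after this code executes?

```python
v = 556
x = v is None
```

'is' comparison returns bool

bool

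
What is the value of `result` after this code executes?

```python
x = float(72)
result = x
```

x = 72.0; result = 72.0

72.0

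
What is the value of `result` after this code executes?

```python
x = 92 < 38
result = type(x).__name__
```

x is bool; result = 'bool'

'bool'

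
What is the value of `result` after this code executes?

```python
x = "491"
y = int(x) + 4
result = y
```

x = '491'; y = 495; result = 495

495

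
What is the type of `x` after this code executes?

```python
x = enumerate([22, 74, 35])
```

enumerate() returns an enumerate object

enumerate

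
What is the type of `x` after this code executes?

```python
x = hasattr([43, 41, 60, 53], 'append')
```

hasattr() returns bool

bool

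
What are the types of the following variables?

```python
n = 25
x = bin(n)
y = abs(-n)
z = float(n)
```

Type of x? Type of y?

bin() returns str; abs() of int returns int

str, int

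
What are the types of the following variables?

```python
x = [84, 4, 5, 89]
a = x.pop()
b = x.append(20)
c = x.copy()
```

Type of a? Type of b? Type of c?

pop() returns element; append() returns None; copy() returns list

int, NoneType, list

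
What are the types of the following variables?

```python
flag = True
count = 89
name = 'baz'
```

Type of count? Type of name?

count is assigned a bare integer (no decimal point), so it is an int; name is assigned a quoted string literal, so it is a str

int, str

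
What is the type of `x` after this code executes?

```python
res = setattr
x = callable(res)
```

callable() returns bool

bool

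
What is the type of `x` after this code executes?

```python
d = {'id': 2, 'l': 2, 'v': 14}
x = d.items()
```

dict.items() returns dict_items view

dict_items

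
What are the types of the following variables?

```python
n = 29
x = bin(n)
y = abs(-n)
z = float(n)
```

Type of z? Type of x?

float() returns float; bin() returns str

float, str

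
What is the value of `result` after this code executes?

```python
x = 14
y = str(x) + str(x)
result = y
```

x = 14; y = '1414'; result = '1414'

'1414'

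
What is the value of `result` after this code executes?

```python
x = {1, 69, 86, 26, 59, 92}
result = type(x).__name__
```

x is set; result = 'set'

'set'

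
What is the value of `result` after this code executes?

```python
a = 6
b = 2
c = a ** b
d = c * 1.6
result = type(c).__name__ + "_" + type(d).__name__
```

a is int; b is int; c is int; d is float; result = 'int_float'

'int_float'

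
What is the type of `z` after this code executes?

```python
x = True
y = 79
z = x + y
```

bool + int = int (bool is subclass of int)

int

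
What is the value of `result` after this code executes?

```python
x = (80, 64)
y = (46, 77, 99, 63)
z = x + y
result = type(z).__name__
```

x is tuple; y is tuple; z is tuple; result = 'tuple'

'tuple'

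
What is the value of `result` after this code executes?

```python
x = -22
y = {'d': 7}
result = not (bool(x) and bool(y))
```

x = -22; y = {'d': 7}; result = False

False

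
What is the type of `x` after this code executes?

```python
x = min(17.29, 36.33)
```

min() of floats returns float

float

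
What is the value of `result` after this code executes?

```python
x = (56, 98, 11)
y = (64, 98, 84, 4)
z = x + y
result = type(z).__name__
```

x is tuple; y is tuple; z is tuple; result = 'tuple'

'tuple'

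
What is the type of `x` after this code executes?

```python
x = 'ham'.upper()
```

str.upper() returns str

str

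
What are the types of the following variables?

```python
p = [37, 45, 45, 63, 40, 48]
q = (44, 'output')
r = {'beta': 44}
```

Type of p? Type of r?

p is assigned a list literal (square brackets); r is assigned a dict literal ({key: value})

list, dict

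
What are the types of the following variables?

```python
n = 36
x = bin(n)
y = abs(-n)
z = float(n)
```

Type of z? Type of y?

float() returns float; abs() of int returns int

float, int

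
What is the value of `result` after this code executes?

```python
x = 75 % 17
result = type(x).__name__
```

x is int; result = 'int'

'int'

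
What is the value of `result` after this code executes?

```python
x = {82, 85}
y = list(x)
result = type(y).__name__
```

x is set; y is list; result = 'list'

'list'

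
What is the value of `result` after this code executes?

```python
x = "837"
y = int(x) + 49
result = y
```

x = '837'; y = 886; result = 886

886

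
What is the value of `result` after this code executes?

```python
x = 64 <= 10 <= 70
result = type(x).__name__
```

x is bool; result = 'bool'

'bool'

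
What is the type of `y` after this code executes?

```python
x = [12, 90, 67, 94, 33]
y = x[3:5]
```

Slicing a list returns a list

list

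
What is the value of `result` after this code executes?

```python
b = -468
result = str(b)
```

b = -468; result = '-468'

'-468'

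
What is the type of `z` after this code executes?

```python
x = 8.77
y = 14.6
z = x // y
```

float // float = float

float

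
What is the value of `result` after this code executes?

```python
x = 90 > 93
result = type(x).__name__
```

x is bool; result = 'bool'

'bool'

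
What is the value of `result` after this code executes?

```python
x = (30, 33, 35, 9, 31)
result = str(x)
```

x = (30, 33, 35, 9, 31); result = '(30, 33, 35, 9, 31)'

'(30, 33, 35, 9, 31)'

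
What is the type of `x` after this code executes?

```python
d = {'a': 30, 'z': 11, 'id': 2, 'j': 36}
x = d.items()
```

dict.items() returns dict_items view

dict_items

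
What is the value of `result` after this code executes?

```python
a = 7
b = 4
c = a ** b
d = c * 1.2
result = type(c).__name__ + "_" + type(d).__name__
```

a is int; b is int; c is int; d is float; result = 'int_float'

'int_float'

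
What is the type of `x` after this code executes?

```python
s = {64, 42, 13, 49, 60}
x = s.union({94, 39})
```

set.union() returns a new set

set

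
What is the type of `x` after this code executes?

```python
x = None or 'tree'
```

'or' with None returns the other truthy value (str)

str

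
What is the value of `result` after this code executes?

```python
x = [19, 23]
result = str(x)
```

x = [19, 23]; result = '[19, 23]'

'[19, 23]'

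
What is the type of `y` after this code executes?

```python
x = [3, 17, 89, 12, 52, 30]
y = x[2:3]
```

Slicing a list returns a list

list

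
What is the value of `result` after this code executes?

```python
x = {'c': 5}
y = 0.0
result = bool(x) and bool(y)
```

x = {'c': 5}; y = 0.0; result = False

False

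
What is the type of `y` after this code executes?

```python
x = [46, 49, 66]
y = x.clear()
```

list.clear() returns None

NoneType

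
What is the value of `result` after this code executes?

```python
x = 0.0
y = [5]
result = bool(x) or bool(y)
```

x = 0.0; y = [5]; result = True

True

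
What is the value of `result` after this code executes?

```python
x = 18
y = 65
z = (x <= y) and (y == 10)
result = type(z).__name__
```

x is int; y is int; z is bool; result = 'bool'

'bool'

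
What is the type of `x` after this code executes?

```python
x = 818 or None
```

'or' returns first truthy value

int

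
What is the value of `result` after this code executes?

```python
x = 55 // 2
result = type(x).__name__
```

x is int; result = 'int'

'int'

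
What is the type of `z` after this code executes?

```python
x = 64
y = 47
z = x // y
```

int // int = int

int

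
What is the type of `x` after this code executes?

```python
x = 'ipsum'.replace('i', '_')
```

str.replace() returns str

str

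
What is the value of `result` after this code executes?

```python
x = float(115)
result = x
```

x = 115.0; result = 115.0

115.0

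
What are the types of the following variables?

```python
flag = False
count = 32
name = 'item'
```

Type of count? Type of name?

count is assigned a bare integer (no decimal point), so it is an int; name is assigned a quoted string literal, so it is a str

int, str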